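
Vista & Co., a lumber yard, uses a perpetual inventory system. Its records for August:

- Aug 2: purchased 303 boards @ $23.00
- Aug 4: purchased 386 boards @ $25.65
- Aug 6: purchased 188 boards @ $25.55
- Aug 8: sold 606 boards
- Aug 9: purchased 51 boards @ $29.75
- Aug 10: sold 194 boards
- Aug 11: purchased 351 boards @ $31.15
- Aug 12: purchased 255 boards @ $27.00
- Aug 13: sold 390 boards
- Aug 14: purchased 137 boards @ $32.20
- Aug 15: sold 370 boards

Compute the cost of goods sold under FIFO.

COGS = $41,846.40

Aug 8, 606 sold [FIFO — oldest first]: 303 @ $23.00 + 303 @ $25.65 = $14,740.95
Aug 10, 194 sold [FIFO — oldest first]: 83 @ $25.65 + 111 @ $25.55 = $4,965.00
Aug 13, 390 sold [FIFO — oldest first]: 77 @ $25.55 + 51 @ $29.75 + 262 @ $31.15 = $11,645.90
Aug 15, 370 sold [FIFO — oldest first]: 89 @ $31.15 + 255 @ $27.00 + 26 @ $32.20 = $10,494.55
Total COGS = $14,740.95 + $4,965.00 + $11,645.90 + $10,494.55 = $41,846.40
Ending inventory: 111 @ $32.20 = $3,574.20
Check: goods available $45,420.60 = COGS $41,846.40 + ending $3,574.20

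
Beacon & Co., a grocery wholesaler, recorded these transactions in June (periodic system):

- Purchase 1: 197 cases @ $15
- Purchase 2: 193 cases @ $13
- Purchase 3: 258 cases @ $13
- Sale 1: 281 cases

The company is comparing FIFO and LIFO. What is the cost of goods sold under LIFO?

FIFO COGS: 197 @ $15 + 84 @ $13 = $4,047
LIFO COGS: 258 @ $13 + 23 @ $13 = $3,653

COGS = $3,653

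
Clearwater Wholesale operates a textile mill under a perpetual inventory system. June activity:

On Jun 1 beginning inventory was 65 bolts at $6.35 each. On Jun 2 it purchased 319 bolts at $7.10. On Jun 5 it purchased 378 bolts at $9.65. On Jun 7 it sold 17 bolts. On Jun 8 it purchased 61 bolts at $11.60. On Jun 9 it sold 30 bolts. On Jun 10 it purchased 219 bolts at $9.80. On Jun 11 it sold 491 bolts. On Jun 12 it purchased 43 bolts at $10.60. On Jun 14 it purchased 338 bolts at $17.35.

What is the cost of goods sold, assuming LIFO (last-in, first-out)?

Jun 7, 17 sold [LIFO — newest first]: 17 @ $9.65 = $164.05
Jun 9, 30 sold [LIFO — newest first]: 30 @ $11.60 = $348.00
Jun 11, 491 sold [LIFO — newest first]: 219 @ $9.80 + 31 @ $11.60 + 241 @ $9.65 = $4,831.45
Total COGS = $164.05 + $348.00 + $4,831.45 = $5,343.50
Ending inventory: 65 @ $6.35 + 319 @ $7.10 + 120 @ $9.65 + 43 @ $10.60 + 338 @ $17.35 = $10,155.75
Check: goods available $15,499.25 = COGS $5,343.50 + ending $10,155.75

COGS = $5,343.50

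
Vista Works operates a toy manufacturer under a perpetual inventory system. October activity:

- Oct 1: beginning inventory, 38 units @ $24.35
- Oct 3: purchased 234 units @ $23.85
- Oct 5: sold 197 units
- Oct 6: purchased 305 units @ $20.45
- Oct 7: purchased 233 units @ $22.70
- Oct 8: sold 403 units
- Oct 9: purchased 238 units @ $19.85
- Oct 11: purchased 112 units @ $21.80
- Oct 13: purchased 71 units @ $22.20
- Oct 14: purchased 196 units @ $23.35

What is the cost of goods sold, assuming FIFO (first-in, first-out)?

COGS = $13,265.55

Oct 5, 197 sold [FIFO — oldest first]: 38 @ $24.35 + 159 @ $23.85 = $4,717.45
Oct 8, 403 sold [FIFO — oldest first]: 75 @ $23.85 + 305 @ $20.45 + 23 @ $22.70 = $8,548.10
Total COGS = $4,717.45 + $8,548.10 = $13,265.55
Ending inventory: 210 @ $22.70 + 238 @ $19.85 + 112 @ $21.80 + 71 @ $22.20 + 196 @ $23.35 = $18,085.70
Check: goods available $31,351.25 = COGS $13,265.55 + ending $18,085.70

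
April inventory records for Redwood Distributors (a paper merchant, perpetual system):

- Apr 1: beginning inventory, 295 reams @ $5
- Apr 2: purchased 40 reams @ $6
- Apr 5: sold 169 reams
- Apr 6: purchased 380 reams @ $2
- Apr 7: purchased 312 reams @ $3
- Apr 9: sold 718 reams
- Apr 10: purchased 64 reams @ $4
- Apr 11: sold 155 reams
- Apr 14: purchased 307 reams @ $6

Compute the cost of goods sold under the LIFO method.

Apr 5, 169 sold [LIFO — newest first]: 40 @ $6 + 129 @ $5 = $885
Apr 9, 718 sold [LIFO — newest first]: 312 @ $3 + 380 @ $2 + 26 @ $5 = $1,826
Apr 11, 155 sold [LIFO — newest first]: 64 @ $4 + 91 @ $5 = $711
Total COGS = $885 + $1,826 + $711 = $3,422
Ending inventory: 49 @ $5 + 307 @ $6 = $2,087
Check: goods available $5,509 = COGS $3,422 + ending $2,087

COGS = $3,422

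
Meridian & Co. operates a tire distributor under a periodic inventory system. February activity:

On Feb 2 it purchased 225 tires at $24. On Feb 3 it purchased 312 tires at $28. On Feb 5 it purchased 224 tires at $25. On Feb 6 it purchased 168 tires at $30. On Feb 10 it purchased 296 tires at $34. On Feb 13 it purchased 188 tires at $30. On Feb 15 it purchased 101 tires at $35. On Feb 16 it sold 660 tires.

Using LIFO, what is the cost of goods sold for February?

COGS = $21,489

Feb 16, 660 sold [LIFO — newest first]: 101 @ $35 + 188 @ $30 + 296 @ $34 + 75 @ $30 = $21,489
Ending inventory: 225 @ $24 + 312 @ $28 + 224 @ $25 + 93 @ $30 = $22,526
Check: goods available $44,015 = COGS $21,489 + ending $22,526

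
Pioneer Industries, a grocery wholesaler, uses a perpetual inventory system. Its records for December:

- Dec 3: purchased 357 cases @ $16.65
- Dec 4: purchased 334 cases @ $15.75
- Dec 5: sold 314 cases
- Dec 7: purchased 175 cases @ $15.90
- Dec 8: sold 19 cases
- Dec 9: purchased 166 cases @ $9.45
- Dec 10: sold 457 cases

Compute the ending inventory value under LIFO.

Dec 5, 314 sold [LIFO — newest first]: 314 @ $15.75 = $4,945.50
Dec 8, 19 sold [LIFO — newest first]: 19 @ $15.90 = $302.10
Dec 10, 457 sold [LIFO — newest first]: 166 @ $9.45 + 156 @ $15.90 + 20 @ $15.75 + 115 @ $16.65 = $6,278.85
Total COGS = $4,945.50 + $302.10 + $6,278.85 = $11,526.45
Ending inventory: 242 @ $16.65 = $4,029.30
Check: goods available $15,555.75 = COGS $11,526.45 + ending $4,029.30

Ending inventory = $4,029.30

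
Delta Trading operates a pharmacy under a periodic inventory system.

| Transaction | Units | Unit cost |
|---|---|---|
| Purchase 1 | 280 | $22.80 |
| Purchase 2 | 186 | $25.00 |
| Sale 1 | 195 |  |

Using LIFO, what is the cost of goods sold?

Sale 1 (195) [LIFO — newest first]: 186 @ $25.00 + 9 @ $22.80 = $4,855.20
Ending inventory: 271 @ $22.80 = $6,178.80

COGS = $4,855.20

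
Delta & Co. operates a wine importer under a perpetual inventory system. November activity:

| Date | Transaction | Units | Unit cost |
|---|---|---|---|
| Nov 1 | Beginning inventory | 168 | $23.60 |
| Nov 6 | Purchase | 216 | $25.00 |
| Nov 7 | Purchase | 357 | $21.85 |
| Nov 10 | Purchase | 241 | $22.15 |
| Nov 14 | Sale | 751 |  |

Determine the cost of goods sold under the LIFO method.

Nov 14, 751 sold [LIFO — newest first]: 241 @ $22.15 + 357 @ $21.85 + 153 @ $25.00 = $16,963.60
Ending inventory: 168 @ $23.60 + 63 @ $25.00 = $5,539.80
Check: goods available $22,503.40 = COGS $16,963.60 + ending $5,539.80

COGS = $16,963.60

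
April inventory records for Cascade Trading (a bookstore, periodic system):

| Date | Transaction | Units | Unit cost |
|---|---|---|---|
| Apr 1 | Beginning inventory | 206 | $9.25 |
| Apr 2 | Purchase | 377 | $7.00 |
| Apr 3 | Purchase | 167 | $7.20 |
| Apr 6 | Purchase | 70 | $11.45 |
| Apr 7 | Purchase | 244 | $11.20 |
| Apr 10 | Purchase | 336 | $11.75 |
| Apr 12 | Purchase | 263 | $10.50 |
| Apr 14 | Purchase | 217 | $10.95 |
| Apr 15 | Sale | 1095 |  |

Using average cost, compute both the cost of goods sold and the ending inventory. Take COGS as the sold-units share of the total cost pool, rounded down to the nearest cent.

COGS = $10,697.71; ending inventory = $7,669.14

Apr 15, sell 1095: 1095/1880 × $18,366.85 → $10,697.71
Ending inventory (cost pool remaining) = $7,669.14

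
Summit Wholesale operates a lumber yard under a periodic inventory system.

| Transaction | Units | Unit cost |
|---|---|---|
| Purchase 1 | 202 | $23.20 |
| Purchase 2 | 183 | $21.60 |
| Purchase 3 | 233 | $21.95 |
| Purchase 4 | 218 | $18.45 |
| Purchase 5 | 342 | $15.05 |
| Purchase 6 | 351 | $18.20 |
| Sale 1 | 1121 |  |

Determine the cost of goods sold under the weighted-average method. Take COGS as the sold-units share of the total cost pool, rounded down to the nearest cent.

COGS = $21,489.58

Sale 1, sell 1121: 1121/1529 × $29,310.95 → $21,489.58
Ending inventory (cost pool remaining) = $7,821.37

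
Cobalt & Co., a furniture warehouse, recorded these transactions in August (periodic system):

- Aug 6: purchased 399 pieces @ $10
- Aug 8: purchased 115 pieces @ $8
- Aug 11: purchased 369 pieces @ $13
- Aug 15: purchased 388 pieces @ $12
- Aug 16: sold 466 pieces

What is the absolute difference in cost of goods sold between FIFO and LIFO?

FIFO COGS: 399 @ $10 + 67 @ $8 = $4,526
LIFO COGS: 388 @ $12 + 78 @ $13 = $5,670
Difference = |$4,526 − $5,670| = $1,144

$1,144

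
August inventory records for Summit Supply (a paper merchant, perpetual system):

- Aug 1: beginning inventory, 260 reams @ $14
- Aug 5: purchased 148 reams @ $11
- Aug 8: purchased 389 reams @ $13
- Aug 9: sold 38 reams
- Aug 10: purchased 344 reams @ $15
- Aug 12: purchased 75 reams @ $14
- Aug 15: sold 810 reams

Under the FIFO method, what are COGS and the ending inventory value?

COGS = $11,090; ending inventory = $5,445

Aug 9, 38 sold [FIFO — oldest first]: 38 @ $14 = $532
Aug 15, 810 sold [FIFO — oldest first]: 222 @ $14 + 148 @ $11 + 389 @ $13 + 51 @ $15 = $10,558
Total COGS = $532 + $10,558 = $11,090
Ending inventory: 293 @ $15 + 75 @ $14 = $5,445
Check: goods available $16,535 = COGS $11,090 + ending $5,445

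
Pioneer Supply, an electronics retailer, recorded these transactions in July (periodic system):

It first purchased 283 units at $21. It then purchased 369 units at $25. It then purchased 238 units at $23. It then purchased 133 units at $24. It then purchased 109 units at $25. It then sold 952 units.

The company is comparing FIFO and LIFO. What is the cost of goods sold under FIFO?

FIFO COGS: 283 @ $21 + 369 @ $25 + 238 @ $23 + 62 @ $24 = $22,130
LIFO COGS: 109 @ $25 + 133 @ $24 + 238 @ $23 + 369 @ $25 + 103 @ $21 = $22,779

COGS = $22,130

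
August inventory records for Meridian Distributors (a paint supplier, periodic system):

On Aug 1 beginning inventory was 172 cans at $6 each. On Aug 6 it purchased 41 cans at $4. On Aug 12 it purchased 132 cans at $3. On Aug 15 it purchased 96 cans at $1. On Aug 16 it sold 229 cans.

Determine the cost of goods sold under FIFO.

Aug 16, 229 sold [FIFO — oldest first]: 172 @ $6 + 41 @ $4 + 16 @ $3 = $1,244
Ending inventory: 116 @ $3 + 96 @ $1 = $444

COGS = $1,244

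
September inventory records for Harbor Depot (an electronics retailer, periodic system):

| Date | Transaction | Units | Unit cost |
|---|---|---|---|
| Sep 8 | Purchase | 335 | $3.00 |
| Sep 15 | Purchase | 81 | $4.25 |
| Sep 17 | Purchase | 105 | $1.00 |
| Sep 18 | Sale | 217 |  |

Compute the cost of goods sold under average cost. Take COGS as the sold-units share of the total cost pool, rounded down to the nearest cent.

Sep 18, sell 217: 217/521 × $1,454.25 → $605.70
Ending inventory (cost pool remaining) = $848.55

COGS = $605.70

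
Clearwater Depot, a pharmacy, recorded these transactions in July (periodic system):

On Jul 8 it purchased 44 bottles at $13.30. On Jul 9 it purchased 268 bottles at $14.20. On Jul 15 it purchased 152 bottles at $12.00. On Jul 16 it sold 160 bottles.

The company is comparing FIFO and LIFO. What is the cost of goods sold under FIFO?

COGS = $2,232.40

FIFO COGS: 44 @ $13.30 + 116 @ $14.20 = $2,232.40
LIFO COGS: 152 @ $12.00 + 8 @ $14.20 = $1,937.60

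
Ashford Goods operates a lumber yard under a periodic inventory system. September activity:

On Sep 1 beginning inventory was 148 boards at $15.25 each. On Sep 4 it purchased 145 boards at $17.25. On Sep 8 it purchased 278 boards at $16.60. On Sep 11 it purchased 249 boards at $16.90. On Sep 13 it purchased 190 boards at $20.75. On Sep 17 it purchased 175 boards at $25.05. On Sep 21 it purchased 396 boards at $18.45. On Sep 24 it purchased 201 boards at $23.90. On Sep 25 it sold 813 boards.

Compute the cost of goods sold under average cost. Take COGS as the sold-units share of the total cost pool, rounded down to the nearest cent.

Sep 25, sell 813: 813/1782 × $34,017.50 → $15,519.76
Ending inventory (cost pool remaining) = $18,497.74

COGS = $15,519.76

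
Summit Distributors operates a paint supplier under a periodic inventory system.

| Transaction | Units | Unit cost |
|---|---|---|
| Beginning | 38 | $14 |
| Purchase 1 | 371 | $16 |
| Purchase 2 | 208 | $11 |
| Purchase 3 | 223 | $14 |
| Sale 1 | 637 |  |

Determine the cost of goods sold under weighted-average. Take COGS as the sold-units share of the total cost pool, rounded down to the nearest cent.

Sale 1, sell 637: 637/840 × $11,878.00 → $9,007.48
Ending inventory (cost pool remaining) = $2,870.52
Check: goods available $11,878.00 = COGS $9,007.48 + ending $2,870.52

COGS = $9,007.48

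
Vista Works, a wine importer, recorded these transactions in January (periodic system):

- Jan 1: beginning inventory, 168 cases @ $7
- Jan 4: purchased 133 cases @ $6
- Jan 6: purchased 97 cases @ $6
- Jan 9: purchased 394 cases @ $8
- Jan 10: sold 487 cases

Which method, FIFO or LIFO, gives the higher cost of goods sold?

FIFO COGS: 168 @ $7 + 133 @ $6 + 97 @ $6 + 89 @ $8 = $3,268
LIFO COGS: 394 @ $8 + 93 @ $6 = $3,710

LIFO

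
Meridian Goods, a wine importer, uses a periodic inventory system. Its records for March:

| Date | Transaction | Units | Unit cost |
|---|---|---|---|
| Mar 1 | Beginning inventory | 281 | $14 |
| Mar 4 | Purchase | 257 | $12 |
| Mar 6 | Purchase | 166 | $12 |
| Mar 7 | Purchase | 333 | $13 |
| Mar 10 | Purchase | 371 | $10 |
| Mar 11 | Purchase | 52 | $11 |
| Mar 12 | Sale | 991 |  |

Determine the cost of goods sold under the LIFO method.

Mar 12, 991 sold [LIFO — newest first]: 52 @ $11 + 371 @ $10 + 333 @ $13 + 166 @ $12 + 69 @ $12 = $11,431
Ending inventory: 281 @ $14 + 188 @ $12 = $6,190

COGS = $11,431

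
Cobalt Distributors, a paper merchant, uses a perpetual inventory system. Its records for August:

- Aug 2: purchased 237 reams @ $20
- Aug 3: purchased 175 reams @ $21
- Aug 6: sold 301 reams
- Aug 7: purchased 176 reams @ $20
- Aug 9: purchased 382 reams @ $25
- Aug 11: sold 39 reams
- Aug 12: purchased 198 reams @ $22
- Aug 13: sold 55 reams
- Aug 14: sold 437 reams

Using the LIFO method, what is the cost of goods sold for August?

COGS = $18,876

Aug 6, 301 sold [LIFO — newest first]: 175 @ $21 + 126 @ $20 = $6,195
Aug 11, 39 sold [LIFO — newest first]: 39 @ $25 = $975
Aug 13, 55 sold [LIFO — newest first]: 55 @ $22 = $1,210
Aug 14, 437 sold [LIFO — newest first]: 143 @ $22 + 294 @ $25 = $10,496
Total COGS = $6,195 + $975 + $1,210 + $10,496 = $18,876
Ending inventory: 111 @ $20 + 176 @ $20 + 49 @ $25 = $6,965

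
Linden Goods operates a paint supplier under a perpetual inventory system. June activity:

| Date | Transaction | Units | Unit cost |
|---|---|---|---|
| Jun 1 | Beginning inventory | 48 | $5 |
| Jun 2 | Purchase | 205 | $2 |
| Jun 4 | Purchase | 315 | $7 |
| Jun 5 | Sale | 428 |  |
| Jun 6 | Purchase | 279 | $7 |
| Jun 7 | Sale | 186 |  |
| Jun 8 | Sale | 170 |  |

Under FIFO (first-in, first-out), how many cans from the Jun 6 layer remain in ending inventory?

63

Jun 5, 428 sold [FIFO — oldest first]: 48 @ $5 + 205 @ $2 + 175 @ $7 = $1,875
Jun 7, 186 sold [FIFO — oldest first]: 140 @ $7 + 46 @ $7 = $1,302
Jun 8, 170 sold [FIFO — oldest first]: 170 @ $7 = $1,190
Total COGS = $1,875 + $1,302 + $1,190 = $4,367
Ending inventory: 63 @ $7 = $441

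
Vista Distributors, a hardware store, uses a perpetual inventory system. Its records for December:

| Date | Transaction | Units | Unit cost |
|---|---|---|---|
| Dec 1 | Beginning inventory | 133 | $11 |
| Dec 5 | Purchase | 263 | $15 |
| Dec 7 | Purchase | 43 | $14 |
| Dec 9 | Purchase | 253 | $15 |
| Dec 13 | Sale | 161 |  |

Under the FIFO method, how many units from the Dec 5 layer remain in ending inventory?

235

Dec 13, 161 sold [FIFO — oldest first]: 133 @ $11 + 28 @ $15 = $1,883
Ending inventory: 235 @ $15 + 43 @ $14 + 253 @ $15 = $7,922
Check: goods available $9,805 = COGS $1,883 + ending $7,922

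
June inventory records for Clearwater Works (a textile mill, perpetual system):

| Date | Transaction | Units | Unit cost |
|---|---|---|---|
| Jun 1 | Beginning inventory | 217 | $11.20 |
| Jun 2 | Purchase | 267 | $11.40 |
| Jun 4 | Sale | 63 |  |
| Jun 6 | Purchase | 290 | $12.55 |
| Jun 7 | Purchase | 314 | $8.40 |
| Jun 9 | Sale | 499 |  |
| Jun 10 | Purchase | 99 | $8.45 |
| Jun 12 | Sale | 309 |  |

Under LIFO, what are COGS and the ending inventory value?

Jun 4, 63 sold [LIFO — newest first]: 63 @ $11.40 = $718.20
Jun 9, 499 sold [LIFO — newest first]: 314 @ $8.40 + 185 @ $12.55 = $4,959.35
Jun 12, 309 sold [LIFO — newest first]: 99 @ $8.45 + 105 @ $12.55 + 105 @ $11.40 = $3,351.30
Total COGS = $718.20 + $4,959.35 + $3,351.30 = $9,028.85
Ending inventory: 217 @ $11.20 + 99 @ $11.40 = $3,559.00

COGS = $9,028.85; ending inventory = $3,559.00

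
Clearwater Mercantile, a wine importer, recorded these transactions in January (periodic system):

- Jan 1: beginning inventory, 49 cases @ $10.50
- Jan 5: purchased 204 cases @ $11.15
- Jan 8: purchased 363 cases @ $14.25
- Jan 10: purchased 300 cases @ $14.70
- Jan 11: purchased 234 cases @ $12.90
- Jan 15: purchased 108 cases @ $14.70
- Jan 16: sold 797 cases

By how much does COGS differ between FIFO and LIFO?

$602.40

FIFO COGS: 49 @ $10.50 + 204 @ $11.15 + 363 @ $14.25 + 181 @ $14.70 = $10,622.55
LIFO COGS: 108 @ $14.70 + 234 @ $12.90 + 300 @ $14.70 + 155 @ $14.25 = $11,224.95
Difference = |$10,622.55 − $11,224.95| = $602.40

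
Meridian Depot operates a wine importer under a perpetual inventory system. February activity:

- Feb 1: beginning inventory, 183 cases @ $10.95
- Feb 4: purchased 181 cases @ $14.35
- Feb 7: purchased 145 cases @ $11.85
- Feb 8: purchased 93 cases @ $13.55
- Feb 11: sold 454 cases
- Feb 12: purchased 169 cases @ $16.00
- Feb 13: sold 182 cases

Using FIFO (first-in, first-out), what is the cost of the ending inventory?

Feb 11, 454 sold [FIFO — oldest first]: 183 @ $10.95 + 181 @ $14.35 + 90 @ $11.85 = $5,667.70
Feb 13, 182 sold [FIFO — oldest first]: 55 @ $11.85 + 93 @ $13.55 + 34 @ $16.00 = $2,455.90
Total COGS = $5,667.70 + $2,455.90 = $8,123.60
Ending inventory: 135 @ $16.00 = $2,160.00
Check: goods available $10,283.60 = COGS $8,123.60 + ending $2,160.00

Ending inventory = $2,160.00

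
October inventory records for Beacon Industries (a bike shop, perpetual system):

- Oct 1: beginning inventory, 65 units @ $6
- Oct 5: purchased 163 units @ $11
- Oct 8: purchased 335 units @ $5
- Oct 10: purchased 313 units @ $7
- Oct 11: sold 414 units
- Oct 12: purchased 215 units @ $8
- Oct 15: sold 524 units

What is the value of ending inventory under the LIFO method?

Oct 11, 414 sold [LIFO — newest first]: 313 @ $7 + 101 @ $5 = $2,696
Oct 15, 524 sold [LIFO — newest first]: 215 @ $8 + 234 @ $5 + 75 @ $11 = $3,715
Total COGS = $2,696 + $3,715 = $6,411
Ending inventory: 65 @ $6 + 88 @ $11 = $1,358
Check: goods available $7,769 = COGS $6,411 + ending $1,358

Ending inventory = $1,358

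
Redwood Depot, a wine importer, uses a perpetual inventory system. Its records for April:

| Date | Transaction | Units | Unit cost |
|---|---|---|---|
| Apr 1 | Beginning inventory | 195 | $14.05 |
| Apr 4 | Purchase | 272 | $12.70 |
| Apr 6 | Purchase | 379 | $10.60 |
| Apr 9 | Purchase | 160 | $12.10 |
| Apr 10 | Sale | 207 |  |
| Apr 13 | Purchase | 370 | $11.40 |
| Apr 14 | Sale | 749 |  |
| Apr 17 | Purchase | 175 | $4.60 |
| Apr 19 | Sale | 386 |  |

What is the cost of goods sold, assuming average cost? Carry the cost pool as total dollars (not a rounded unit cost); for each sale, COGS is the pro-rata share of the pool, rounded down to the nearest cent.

After Apr 1: 195 on hand, pool $2,739.75 (≈ $14.0500 each)
After Apr 4: 467 on hand, pool $6,194.15 (≈ $13.2637 each)
After Apr 6: 846 on hand, pool $10,211.55 (≈ $12.0704 each)
After Apr 9: 1006 on hand, pool $12,147.55 (≈ $12.0751 each)
Apr 10, sell 207: 207/1006 × $12,147.55 → $2,499.54
After Apr 13: 1169 on hand, pool $13,866.01 (≈ $11.8614 each)
Apr 14, sell 749: 749/1169 × $13,866.01 → $8,884.21
After Apr 17: 595 on hand, pool $5,786.80 (≈ $9.7257 each)
Apr 19, sell 386: 386/595 × $5,786.80 → $3,754.12
Total COGS = $2,499.54 + $8,884.21 + $3,754.12 = $15,137.87
Ending inventory (cost pool remaining) = $2,032.68

COGS = $15,137.87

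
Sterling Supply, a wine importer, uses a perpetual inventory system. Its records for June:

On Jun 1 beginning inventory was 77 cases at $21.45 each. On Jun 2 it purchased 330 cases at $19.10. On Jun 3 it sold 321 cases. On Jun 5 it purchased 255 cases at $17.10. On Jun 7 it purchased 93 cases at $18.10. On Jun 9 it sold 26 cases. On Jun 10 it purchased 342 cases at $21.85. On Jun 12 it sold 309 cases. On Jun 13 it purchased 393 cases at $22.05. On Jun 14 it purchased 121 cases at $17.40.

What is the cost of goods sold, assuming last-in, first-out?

Jun 3, 321 sold [LIFO — newest first]: 321 @ $19.10 = $6,131.10
Jun 9, 26 sold [LIFO — newest first]: 26 @ $18.10 = $470.60
Jun 12, 309 sold [LIFO — newest first]: 309 @ $21.85 = $6,751.65
Total COGS = $6,131.10 + $470.60 + $6,751.65 = $13,353.35
Ending inventory: 77 @ $21.45 + 9 @ $19.10 + 255 @ $17.10 + 67 @ $18.10 + 33 @ $21.85 + 393 @ $22.05 + 121 @ $17.40 = $18,888.85
Check: goods available $32,242.20 = COGS $13,353.35 + ending $18,888.85

COGS = $13,353.35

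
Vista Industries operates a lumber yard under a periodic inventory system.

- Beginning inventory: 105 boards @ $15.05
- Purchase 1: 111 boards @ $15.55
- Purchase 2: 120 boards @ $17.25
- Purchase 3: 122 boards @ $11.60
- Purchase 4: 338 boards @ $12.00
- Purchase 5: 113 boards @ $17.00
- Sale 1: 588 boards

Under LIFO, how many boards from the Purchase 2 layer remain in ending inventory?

Sale 1 (588) [LIFO — newest first]: 113 @ $17.00 + 338 @ $12.00 + 122 @ $11.60 + 15 @ $17.25 = $7,650.95
Ending inventory: 105 @ $15.05 + 111 @ $15.55 + 105 @ $17.25 = $5,117.55
Check: goods available $12,768.50 = COGS $7,650.95 + ending $5,117.55

105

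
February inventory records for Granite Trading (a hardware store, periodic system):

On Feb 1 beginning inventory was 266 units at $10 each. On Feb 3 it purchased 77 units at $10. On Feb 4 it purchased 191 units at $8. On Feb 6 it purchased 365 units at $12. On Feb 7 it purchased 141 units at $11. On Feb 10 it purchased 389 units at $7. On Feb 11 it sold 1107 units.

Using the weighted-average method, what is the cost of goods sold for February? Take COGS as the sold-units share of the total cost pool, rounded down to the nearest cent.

Feb 11, sell 1107: 1107/1429 × $13,612.00 → $10,544.77
Ending inventory (cost pool remaining) = $3,067.23
Check: goods available $13,612.00 = COGS $10,544.77 + ending $3,067.23

COGS = $10,544.77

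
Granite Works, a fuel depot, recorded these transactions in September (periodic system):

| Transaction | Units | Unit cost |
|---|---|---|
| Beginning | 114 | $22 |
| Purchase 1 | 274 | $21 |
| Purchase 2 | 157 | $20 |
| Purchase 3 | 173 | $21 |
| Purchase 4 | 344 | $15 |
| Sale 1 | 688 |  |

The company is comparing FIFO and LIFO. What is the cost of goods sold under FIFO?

FIFO COGS: 114 @ $22 + 274 @ $21 + 157 @ $20 + 143 @ $21 = $14,405
LIFO COGS: 344 @ $15 + 173 @ $21 + 157 @ $20 + 14 @ $21 = $12,227

COGS = $14,405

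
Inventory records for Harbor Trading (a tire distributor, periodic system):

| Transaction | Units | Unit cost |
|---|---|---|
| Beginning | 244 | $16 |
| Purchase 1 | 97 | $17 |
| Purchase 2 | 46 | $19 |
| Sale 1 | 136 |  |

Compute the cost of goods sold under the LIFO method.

COGS = $2,404

Sale 1 (136) [LIFO — newest first]: 46 @ $19 + 90 @ $17 = $2,404
Ending inventory: 244 @ $16 + 7 @ $17 = $4,023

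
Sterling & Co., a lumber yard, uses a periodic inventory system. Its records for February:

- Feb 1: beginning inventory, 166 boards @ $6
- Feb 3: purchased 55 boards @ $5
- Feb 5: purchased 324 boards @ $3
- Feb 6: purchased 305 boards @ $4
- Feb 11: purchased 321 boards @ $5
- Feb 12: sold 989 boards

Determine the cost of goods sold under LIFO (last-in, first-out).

COGS = $3,992

Feb 12, 989 sold [LIFO — newest first]: 321 @ $5 + 305 @ $4 + 324 @ $3 + 39 @ $5 = $3,992
Ending inventory: 166 @ $6 + 16 @ $5 = $1,076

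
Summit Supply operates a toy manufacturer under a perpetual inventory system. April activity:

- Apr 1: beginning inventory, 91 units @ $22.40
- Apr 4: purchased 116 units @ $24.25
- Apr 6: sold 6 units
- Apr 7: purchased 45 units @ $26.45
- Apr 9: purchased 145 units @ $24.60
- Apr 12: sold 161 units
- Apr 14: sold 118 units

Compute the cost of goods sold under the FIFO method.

COGS = $6,853.45

Apr 6, 6 sold [FIFO — oldest first]: 6 @ $22.40 = $134.40
Apr 12, 161 sold [FIFO — oldest first]: 85 @ $22.40 + 76 @ $24.25 = $3,747.00
Apr 14, 118 sold [FIFO — oldest first]: 40 @ $24.25 + 45 @ $26.45 + 33 @ $24.60 = $2,972.05
Total COGS = $134.40 + $3,747.00 + $2,972.05 = $6,853.45
Ending inventory: 112 @ $24.60 = $2,755.20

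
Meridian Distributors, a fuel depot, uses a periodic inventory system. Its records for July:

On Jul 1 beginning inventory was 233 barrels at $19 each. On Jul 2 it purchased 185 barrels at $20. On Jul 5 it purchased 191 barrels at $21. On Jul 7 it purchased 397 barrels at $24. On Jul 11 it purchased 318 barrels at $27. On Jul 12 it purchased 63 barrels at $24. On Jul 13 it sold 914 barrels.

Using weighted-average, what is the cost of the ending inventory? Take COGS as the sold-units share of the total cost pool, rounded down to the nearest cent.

Ending inventory = $10,832.28

Jul 13, sell 914: 914/1387 × $31,764.00 → $20,931.72
Ending inventory (cost pool remaining) = $10,832.28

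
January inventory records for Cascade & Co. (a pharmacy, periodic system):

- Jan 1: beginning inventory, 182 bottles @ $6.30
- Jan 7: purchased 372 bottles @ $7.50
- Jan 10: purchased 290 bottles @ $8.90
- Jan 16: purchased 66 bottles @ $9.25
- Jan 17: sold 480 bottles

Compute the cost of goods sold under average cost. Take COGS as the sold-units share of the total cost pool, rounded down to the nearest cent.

Jan 17, sell 480: 480/910 × $7,128.10 → $3,759.87
Ending inventory (cost pool remaining) = $3,368.23

COGS = $3,759.87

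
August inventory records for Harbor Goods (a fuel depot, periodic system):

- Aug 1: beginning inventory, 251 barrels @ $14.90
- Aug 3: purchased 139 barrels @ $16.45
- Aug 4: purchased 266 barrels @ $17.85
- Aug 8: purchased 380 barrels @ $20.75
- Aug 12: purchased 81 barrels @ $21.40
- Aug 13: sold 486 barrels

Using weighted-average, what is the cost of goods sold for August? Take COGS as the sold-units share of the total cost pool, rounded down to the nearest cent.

Aug 13, sell 486: 486/1117 × $20,392.95 → $8,872.85
Ending inventory (cost pool remaining) = $11,520.10

COGS = $8,872.85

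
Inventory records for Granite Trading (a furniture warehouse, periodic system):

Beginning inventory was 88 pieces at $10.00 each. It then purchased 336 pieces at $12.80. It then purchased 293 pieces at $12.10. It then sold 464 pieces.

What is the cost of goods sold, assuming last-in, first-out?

Sale 1 (464) [LIFO — newest first]: 293 @ $12.10 + 171 @ $12.80 = $5,734.10
Ending inventory: 88 @ $10.00 + 165 @ $12.80 = $2,992.00
Check: goods available $8,726.10 = COGS $5,734.10 + ending $2,992.00

COGS = $5,734.10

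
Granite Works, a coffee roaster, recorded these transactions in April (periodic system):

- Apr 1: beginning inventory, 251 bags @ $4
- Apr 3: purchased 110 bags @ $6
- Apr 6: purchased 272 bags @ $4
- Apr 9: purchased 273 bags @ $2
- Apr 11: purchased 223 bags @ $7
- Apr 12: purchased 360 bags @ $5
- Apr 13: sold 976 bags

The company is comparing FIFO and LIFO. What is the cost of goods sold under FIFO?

COGS = $3,788

FIFO COGS: 251 @ $4 + 110 @ $6 + 272 @ $4 + 273 @ $2 + 70 @ $7 = $3,788
LIFO COGS: 360 @ $5 + 223 @ $7 + 273 @ $2 + 120 @ $4 = $4,387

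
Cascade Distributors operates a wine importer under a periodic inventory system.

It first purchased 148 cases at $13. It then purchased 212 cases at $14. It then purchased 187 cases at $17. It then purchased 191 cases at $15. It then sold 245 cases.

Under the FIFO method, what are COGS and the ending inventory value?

COGS = $3,282; ending inventory = $7,654

Sale 1 (245) [FIFO — oldest first]: 148 @ $13 + 97 @ $14 = $3,282
Ending inventory: 115 @ $14 + 187 @ $17 + 191 @ $15 = $7,654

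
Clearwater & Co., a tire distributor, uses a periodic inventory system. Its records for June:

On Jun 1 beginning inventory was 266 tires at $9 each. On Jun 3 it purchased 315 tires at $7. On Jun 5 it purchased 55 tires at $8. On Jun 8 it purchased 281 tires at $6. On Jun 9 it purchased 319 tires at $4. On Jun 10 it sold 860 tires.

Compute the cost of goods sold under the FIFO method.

Jun 10, 860 sold [FIFO — oldest first]: 266 @ $9 + 315 @ $7 + 55 @ $8 + 224 @ $6 = $6,383
Ending inventory: 57 @ $6 + 319 @ $4 = $1,618
Check: goods available $8,001 = COGS $6,383 + ending $1,618

COGS = $6,383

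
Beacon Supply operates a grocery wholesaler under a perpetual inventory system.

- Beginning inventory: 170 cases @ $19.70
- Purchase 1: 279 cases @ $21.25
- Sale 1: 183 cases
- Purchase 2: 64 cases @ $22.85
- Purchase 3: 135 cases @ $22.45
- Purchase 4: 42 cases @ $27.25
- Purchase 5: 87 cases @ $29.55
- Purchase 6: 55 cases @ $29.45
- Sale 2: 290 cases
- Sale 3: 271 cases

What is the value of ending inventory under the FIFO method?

Ending inventory = $2,594.90

Sale 1 (183) [FIFO — oldest first]: 170 @ $19.70 + 13 @ $21.25 = $3,625.25
Sale 2 (290) [FIFO — oldest first]: 266 @ $21.25 + 24 @ $22.85 = $6,200.90
Sale 3 (271) [FIFO — oldest first]: 40 @ $22.85 + 135 @ $22.45 + 42 @ $27.25 + 54 @ $29.55 = $6,684.95
Total COGS = $3,625.25 + $6,200.90 + $6,684.95 = $16,511.10
Ending inventory: 33 @ $29.55 + 55 @ $29.45 = $2,594.90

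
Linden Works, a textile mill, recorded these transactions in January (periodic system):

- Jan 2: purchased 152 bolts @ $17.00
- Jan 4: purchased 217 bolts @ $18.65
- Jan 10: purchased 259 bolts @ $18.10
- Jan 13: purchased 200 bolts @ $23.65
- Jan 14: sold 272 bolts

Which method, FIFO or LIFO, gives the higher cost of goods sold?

LIFO

FIFO COGS: 152 @ $17.00 + 120 @ $18.65 = $4,822.00
LIFO COGS: 200 @ $23.65 + 72 @ $18.10 = $6,033.20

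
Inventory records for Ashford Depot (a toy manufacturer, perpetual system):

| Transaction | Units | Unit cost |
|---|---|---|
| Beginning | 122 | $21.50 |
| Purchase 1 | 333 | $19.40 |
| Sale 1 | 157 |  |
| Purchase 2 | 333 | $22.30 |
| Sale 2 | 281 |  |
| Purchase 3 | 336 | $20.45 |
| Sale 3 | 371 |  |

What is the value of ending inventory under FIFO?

Sale 1 (157) [FIFO — oldest first]: 122 @ $21.50 + 35 @ $19.40 = $3,302.00
Sale 2 (281) [FIFO — oldest first]: 281 @ $19.40 = $5,451.40
Sale 3 (371) [FIFO — oldest first]: 17 @ $19.40 + 333 @ $22.30 + 21 @ $20.45 = $8,185.15
Total COGS = $3,302.00 + $5,451.40 + $8,185.15 = $16,938.55
Ending inventory: 315 @ $20.45 = $6,441.75

Ending inventory = $6,441.75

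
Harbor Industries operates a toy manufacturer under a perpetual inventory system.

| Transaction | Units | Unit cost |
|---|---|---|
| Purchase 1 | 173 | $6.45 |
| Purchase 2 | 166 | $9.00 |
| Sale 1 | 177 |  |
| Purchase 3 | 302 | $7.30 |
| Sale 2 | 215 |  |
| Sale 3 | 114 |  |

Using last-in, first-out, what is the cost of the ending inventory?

Ending inventory = $870.75

Sale 1 (177) [LIFO — newest first]: 166 @ $9.00 + 11 @ $6.45 = $1,564.95
Sale 2 (215) [LIFO — newest first]: 215 @ $7.30 = $1,569.50
Sale 3 (114) [LIFO — newest first]: 87 @ $7.30 + 27 @ $6.45 = $809.25
Total COGS = $1,564.95 + $1,569.50 + $809.25 = $3,943.70
Ending inventory: 135 @ $6.45 = $870.75
Check: goods available $4,814.45 = COGS $3,943.70 + ending $870.75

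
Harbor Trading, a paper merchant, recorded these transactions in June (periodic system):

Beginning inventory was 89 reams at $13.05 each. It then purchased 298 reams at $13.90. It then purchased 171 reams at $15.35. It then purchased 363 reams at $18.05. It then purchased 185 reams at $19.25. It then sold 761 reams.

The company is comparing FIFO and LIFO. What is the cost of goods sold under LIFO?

COGS = $13,322.05

FIFO COGS: 89 @ $13.05 + 298 @ $13.90 + 171 @ $15.35 + 203 @ $18.05 = $11,592.65
LIFO COGS: 185 @ $19.25 + 363 @ $18.05 + 171 @ $15.35 + 42 @ $13.90 = $13,322.05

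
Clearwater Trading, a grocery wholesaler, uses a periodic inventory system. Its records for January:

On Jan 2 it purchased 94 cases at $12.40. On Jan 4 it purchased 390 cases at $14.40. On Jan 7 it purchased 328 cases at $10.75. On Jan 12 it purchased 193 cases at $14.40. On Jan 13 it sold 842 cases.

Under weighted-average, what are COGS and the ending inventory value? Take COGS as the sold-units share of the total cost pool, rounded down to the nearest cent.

Jan 13, sell 842: 842/1005 × $13,086.80 → $10,964.26
Ending inventory (cost pool remaining) = $2,122.54

COGS = $10,964.26; ending inventory = $2,122.54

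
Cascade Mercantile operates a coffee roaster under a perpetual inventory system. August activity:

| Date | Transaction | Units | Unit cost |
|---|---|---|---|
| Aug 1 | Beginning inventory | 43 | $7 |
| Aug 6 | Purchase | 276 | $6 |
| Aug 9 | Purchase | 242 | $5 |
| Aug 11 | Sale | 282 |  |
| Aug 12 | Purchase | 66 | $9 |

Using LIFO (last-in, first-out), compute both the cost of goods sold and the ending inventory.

COGS = $1,450; ending inventory = $2,311

Aug 11, 282 sold [LIFO — newest first]: 242 @ $5 + 40 @ $6 = $1,450
Ending inventory: 43 @ $7 + 236 @ $6 + 66 @ $9 = $2,311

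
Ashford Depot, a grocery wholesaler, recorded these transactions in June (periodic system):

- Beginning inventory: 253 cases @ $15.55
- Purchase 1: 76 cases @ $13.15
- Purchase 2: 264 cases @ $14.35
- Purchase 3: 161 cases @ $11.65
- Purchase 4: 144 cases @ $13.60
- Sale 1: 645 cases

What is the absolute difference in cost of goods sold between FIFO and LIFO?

FIFO COGS: 253 @ $15.55 + 76 @ $13.15 + 264 @ $14.35 + 52 @ $11.65 = $9,327.75
LIFO COGS: 144 @ $13.60 + 161 @ $11.65 + 264 @ $14.35 + 76 @ $13.15 = $8,621.85
Difference = |$9,327.75 − $8,621.85| = $705.90

$705.90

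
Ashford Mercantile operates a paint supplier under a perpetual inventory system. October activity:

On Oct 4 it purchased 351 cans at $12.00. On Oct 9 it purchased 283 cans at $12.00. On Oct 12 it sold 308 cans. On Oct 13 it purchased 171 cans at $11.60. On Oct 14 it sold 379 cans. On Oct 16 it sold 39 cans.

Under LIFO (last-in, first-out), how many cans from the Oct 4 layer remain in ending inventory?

Oct 12, 308 sold [LIFO — newest first]: 283 @ $12.00 + 25 @ $12.00 = $3,696.00
Oct 14, 379 sold [LIFO — newest first]: 171 @ $11.60 + 208 @ $12.00 = $4,479.60
Oct 16, 39 sold [LIFO — newest first]: 39 @ $12.00 = $468.00
Total COGS = $3,696.00 + $4,479.60 + $468.00 = $8,643.60
Ending inventory: 79 @ $12.00 = $948.00

79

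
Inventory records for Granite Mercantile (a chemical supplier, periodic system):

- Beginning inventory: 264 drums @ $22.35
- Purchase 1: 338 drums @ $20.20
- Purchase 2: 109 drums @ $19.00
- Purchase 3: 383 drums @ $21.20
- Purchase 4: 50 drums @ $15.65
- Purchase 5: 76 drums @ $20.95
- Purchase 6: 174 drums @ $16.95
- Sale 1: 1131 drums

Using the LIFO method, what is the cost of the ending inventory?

Sale 1 (1131) [LIFO — newest first]: 174 @ $16.95 + 76 @ $20.95 + 50 @ $15.65 + 383 @ $21.20 + 109 @ $19.00 + 338 @ $20.20 + 1 @ $22.35 = $22,364.55
Ending inventory: 263 @ $22.35 = $5,878.05

Ending inventory = $5,878.05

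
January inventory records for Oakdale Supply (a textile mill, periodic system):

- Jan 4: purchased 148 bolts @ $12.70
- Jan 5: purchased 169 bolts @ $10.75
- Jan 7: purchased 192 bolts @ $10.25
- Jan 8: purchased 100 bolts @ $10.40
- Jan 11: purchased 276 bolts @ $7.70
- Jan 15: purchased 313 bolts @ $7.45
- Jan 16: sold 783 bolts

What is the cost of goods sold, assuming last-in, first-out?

Jan 16, 783 sold [LIFO — newest first]: 313 @ $7.45 + 276 @ $7.70 + 100 @ $10.40 + 94 @ $10.25 = $6,460.55
Ending inventory: 148 @ $12.70 + 169 @ $10.75 + 98 @ $10.25 = $4,700.85

COGS = $6,460.55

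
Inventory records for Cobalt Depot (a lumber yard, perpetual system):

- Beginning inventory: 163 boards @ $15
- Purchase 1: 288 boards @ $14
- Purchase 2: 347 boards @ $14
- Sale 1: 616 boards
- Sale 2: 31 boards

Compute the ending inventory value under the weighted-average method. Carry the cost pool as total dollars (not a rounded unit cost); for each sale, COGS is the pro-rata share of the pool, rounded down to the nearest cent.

Ending inventory = $2,144.85

After Beginning: 163 on hand, pool $2,445.00 (≈ $15.0000 each)
After Purchase 1: 451 on hand, pool $6,477.00 (≈ $14.3614 each)
After Purchase 2: 798 on hand, pool $11,335.00 (≈ $14.2043 each)
Sale 1, sell 616: 616/798 × $11,335.00 → $8,749.82
Sale 2, sell 31: 31/182 × $2,585.18 → $440.33
Total COGS = $8,749.82 + $440.33 = $9,190.15
Ending inventory (cost pool remaining) = $2,144.85
Check: goods available $11,335.00 = COGS $9,190.15 + ending $2,144.85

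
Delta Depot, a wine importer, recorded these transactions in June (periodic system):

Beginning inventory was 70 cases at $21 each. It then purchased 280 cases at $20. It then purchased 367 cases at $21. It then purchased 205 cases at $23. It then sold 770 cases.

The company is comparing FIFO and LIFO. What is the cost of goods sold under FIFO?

COGS = $15,996

FIFO COGS: 70 @ $21 + 280 @ $20 + 367 @ $21 + 53 @ $23 = $15,996
LIFO COGS: 205 @ $23 + 367 @ $21 + 198 @ $20 = $16,382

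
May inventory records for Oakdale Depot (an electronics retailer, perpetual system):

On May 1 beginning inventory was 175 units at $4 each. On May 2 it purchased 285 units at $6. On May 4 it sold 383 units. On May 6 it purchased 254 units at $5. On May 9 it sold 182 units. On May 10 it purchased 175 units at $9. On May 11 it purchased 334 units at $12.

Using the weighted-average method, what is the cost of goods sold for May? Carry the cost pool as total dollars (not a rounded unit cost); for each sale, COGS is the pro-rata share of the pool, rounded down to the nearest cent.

After May 1: 175 on hand, pool $700.00 (≈ $4.0000 each)
After May 2: 460 on hand, pool $2,410.00 (≈ $5.2391 each)
May 4, sell 383: 383/460 × $2,410.00 → $2,006.58
After May 6: 331 on hand, pool $1,673.42 (≈ $5.0556 each)
May 9, sell 182: 182/331 × $1,673.42 → $920.12
After May 10: 324 on hand, pool $2,328.30 (≈ $7.1861 each)
After May 11: 658 on hand, pool $6,336.30 (≈ $9.6296 each)
Total COGS = $2,006.58 + $920.12 = $2,926.70
Ending inventory (cost pool remaining) = $6,336.30
Check: goods available $9,263.00 = COGS $2,926.70 + ending $6,336.30

COGS = $2,926.70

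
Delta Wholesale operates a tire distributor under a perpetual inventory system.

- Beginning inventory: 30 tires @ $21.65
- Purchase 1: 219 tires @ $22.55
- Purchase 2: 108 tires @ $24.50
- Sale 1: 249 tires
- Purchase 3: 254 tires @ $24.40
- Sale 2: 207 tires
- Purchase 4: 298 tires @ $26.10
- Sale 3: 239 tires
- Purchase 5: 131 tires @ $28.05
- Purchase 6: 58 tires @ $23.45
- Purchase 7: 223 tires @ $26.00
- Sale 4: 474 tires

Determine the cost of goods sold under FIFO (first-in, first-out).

Sale 1 (249) [FIFO — oldest first]: 30 @ $21.65 + 219 @ $22.55 = $5,587.95
Sale 2 (207) [FIFO — oldest first]: 108 @ $24.50 + 99 @ $24.40 = $5,061.60
Sale 3 (239) [FIFO — oldest first]: 155 @ $24.40 + 84 @ $26.10 = $5,974.40
Sale 4 (474) [FIFO — oldest first]: 214 @ $26.10 + 131 @ $28.05 + 58 @ $23.45 + 71 @ $26.00 = $12,466.05
Total COGS = $5,587.95 + $5,061.60 + $5,974.40 + $12,466.05 = $29,090.00
Ending inventory: 152 @ $26.00 = $3,952.00
Check: goods available $33,042.00 = COGS $29,090.00 + ending $3,952.00

COGS = $29,090.00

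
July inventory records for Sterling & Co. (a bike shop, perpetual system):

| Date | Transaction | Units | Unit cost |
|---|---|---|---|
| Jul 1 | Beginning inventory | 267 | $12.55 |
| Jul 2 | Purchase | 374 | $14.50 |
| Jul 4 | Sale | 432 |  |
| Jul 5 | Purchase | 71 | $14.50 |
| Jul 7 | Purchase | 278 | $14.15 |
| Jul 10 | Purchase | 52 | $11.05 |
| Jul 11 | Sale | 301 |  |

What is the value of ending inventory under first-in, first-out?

Ending inventory = $4,211.15

Jul 4, 432 sold [FIFO — oldest first]: 267 @ $12.55 + 165 @ $14.50 = $5,743.35
Jul 11, 301 sold [FIFO — oldest first]: 209 @ $14.50 + 71 @ $14.50 + 21 @ $14.15 = $4,357.15
Total COGS = $5,743.35 + $4,357.15 = $10,100.50
Ending inventory: 257 @ $14.15 + 52 @ $11.05 = $4,211.15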